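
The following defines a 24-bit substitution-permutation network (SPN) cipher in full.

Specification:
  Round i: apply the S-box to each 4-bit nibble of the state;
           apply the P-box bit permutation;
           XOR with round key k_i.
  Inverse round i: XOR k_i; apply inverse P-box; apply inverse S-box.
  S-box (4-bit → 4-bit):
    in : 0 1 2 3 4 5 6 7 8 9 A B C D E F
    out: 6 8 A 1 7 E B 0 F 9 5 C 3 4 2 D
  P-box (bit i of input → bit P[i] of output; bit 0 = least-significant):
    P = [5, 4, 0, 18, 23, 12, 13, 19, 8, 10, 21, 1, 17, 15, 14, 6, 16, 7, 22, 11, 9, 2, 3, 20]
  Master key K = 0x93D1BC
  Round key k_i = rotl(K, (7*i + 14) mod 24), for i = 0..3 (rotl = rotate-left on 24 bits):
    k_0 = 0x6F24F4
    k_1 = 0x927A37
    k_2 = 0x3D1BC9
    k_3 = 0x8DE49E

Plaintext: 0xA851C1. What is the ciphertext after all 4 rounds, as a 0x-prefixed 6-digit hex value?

0x8C33A5

s_0 = plaintext = 0xA851C1
s_1 = Round(s_0, k_0) = 0xAAFE3E
s_2 = Round(s_1, k_1) = 0x513C6F
s_3 = Round(s_2, k_2) = 0xA306E4
s_4 = Round(s_3, k_3) = 0x8C33A5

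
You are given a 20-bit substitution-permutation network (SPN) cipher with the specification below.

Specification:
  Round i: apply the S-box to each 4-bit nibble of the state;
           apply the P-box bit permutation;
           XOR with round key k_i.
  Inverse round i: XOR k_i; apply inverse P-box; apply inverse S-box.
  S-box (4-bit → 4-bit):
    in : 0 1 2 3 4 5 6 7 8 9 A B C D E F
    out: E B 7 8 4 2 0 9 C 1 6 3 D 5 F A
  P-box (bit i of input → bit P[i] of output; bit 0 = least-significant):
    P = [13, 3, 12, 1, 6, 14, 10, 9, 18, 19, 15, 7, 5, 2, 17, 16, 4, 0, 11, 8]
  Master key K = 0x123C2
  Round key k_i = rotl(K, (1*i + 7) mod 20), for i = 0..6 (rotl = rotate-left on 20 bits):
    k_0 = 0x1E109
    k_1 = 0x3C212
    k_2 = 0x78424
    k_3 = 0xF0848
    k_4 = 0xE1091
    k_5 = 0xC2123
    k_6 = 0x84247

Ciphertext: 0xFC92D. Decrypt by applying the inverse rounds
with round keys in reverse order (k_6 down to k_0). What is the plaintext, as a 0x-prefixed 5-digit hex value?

s_0 = ciphertext = 0xFC92D
s_1 = InvRound(s_0, k_6) = 0x8CD7F
s_2 = InvRound(s_1, k_5) = 0xD5D2B
s_3 = InvRound(s_2, k_4) = 0xCC3AF
s_4 = InvRound(s_3, k_3) = 0x0E813
s_5 = InvRound(s_4, k_2) = 0x2E9A7
s_6 = InvRound(s_5, k_1) = 0xE1339
s_7 = InvRound(s_6, k_0) = 0x9C2FD

0x9C2FD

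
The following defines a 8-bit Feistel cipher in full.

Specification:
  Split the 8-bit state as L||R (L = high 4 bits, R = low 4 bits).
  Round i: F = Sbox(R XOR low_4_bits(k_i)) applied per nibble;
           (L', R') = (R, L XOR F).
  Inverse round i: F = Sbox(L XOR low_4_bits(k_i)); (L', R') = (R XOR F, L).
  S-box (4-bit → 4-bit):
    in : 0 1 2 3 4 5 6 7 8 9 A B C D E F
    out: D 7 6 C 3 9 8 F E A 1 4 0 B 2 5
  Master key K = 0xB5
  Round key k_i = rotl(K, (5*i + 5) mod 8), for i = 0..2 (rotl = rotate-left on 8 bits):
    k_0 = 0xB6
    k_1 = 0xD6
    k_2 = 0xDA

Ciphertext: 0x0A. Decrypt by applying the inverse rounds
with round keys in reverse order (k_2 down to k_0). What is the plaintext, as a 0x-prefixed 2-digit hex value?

0x0B

s_0 = ciphertext = 0x0A
s_1 = InvRound(s_0, k_2) = 0xB0
s_2 = InvRound(s_1, k_1) = 0xBB
s_3 = InvRound(s_2, k_0) = 0x0B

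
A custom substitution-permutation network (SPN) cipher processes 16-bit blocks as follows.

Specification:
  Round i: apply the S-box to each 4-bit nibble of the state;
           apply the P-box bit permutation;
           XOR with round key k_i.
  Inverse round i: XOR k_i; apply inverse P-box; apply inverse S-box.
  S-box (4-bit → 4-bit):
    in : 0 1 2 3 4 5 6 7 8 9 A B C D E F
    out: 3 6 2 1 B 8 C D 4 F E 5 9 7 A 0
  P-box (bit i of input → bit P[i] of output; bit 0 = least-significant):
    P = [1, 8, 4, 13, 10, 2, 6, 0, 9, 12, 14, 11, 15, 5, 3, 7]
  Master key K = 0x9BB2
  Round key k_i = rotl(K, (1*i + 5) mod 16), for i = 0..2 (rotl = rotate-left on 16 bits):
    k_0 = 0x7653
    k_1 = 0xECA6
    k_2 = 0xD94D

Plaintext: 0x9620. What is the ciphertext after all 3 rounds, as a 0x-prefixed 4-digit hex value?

s_0 = plaintext = 0x9620
s_1 = Round(s_0, k_0) = 0xBFFD
s_2 = Round(s_1, k_1) = 0x6DBC
s_3 = Round(s_2, k_2) = 0xAF87

0xAF87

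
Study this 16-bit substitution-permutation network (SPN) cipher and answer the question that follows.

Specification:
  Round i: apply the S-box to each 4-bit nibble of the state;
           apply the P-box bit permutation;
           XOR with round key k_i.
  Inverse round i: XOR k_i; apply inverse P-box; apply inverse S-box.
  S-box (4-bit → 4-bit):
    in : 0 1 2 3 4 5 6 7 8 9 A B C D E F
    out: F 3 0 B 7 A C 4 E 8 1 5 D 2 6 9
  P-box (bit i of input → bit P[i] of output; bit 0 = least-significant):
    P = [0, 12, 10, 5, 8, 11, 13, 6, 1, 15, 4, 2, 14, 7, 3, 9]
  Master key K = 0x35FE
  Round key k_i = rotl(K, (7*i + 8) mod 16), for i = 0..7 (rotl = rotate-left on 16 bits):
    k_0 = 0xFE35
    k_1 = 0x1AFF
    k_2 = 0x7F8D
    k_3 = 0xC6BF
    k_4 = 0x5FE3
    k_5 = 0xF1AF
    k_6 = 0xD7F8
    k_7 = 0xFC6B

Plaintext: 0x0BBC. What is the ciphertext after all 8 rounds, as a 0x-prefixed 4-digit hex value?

s_0 = plaintext = 0x0BBC
s_1 = Round(s_0, k_0) = 0x998E
s_2 = Round(s_1, k_1) = 0x24BB
s_3 = Round(s_2, k_2) = 0xDA9E
s_4 = Round(s_3, k_3) = 0xD27D
s_5 = Round(s_4, k_4) = 0x6F63
s_6 = Round(s_5, k_5) = 0xC3C0
s_7 = Round(s_6, k_6) = 0x2097
s_8 = Round(s_7, k_7) = 0x783D

0x783D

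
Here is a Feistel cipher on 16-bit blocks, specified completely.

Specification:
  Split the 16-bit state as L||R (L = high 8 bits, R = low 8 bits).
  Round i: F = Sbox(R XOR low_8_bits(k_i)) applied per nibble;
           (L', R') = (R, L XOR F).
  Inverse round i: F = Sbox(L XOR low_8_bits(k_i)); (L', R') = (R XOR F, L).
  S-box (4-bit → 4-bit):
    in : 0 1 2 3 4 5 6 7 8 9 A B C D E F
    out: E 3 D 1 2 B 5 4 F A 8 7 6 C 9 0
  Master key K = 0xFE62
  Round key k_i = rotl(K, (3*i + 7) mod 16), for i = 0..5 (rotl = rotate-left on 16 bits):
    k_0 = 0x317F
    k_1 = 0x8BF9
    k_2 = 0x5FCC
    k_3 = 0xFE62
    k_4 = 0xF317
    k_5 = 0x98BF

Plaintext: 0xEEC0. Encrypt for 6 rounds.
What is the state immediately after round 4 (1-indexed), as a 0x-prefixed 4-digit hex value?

0x21B5

s_0 = plaintext = 0xEEC0
s_1 = Round(s_0, k_0) = 0xC09E
s_2 = Round(s_1, k_1) = 0x9E94
s_3 = Round(s_2, k_2) = 0x9421
s_4 = Round(s_3, k_3) = 0x21B5
s_5 = Round(s_4, k_4) = 0xB5AC
s_6 = Round(s_5, k_5) = 0xAC84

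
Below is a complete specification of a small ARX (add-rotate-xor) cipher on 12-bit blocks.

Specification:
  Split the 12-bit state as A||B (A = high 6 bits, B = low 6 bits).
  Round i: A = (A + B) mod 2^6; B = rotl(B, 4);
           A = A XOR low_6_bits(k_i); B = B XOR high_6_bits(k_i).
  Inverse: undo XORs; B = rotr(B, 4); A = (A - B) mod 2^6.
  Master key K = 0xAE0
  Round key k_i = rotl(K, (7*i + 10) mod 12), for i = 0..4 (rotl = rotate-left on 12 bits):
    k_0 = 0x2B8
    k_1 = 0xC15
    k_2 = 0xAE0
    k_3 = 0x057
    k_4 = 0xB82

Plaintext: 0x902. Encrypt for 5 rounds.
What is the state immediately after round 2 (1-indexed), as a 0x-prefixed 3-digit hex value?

s_0 = plaintext = 0x902
s_1 = Round(s_0, k_0) = 0x7AA
s_2 = Round(s_1, k_1) = 0x75A
s_3 = Round(s_2, k_2) = 0x5CD
s_4 = Round(s_3, k_3) = 0xCD2
s_5 = Round(s_4, k_4) = 0x1CA

0x75A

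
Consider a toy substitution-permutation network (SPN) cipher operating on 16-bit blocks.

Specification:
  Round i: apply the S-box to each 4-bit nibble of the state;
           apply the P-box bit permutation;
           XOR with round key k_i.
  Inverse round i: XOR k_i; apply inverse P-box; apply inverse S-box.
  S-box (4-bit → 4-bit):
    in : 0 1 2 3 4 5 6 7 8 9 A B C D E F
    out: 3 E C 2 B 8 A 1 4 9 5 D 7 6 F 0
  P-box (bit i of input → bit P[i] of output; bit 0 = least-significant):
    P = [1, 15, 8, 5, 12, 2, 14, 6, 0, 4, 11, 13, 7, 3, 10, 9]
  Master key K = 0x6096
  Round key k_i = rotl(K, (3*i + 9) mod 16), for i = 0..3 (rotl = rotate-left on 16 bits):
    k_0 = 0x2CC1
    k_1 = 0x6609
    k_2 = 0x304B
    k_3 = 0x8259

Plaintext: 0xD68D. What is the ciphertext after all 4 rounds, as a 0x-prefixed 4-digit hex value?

0x5E95

s_0 = plaintext = 0xD68D
s_1 = Round(s_0, k_0) = 0xC9D9
s_2 = Round(s_1, k_1) = 0x02A6
s_3 = Round(s_2, k_2) = 0xC8E3
s_4 = Round(s_3, k_3) = 0x5E95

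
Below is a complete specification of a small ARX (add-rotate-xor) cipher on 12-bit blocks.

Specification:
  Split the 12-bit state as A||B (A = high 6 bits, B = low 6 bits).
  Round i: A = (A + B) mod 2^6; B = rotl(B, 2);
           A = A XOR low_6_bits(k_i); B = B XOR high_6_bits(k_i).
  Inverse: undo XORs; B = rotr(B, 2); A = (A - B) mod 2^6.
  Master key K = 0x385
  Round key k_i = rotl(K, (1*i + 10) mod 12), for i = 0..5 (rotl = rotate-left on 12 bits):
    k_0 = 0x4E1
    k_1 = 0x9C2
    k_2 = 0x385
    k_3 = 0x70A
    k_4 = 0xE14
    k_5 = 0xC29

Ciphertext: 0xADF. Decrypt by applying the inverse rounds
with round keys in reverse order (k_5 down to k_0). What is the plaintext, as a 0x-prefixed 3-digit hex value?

s_0 = ciphertext = 0xADF
s_1 = InvRound(s_0, k_5) = 0x1FB
s_2 = InvRound(s_1, k_4) = 0x8F0
s_3 = InvRound(s_2, k_3) = 0x78B
s_4 = InvRound(s_3, k_2) = 0x291
s_5 = InvRound(s_4, k_1) = 0x6ED
s_6 = InvRound(s_5, k_0) = 0x2EF

0x2EF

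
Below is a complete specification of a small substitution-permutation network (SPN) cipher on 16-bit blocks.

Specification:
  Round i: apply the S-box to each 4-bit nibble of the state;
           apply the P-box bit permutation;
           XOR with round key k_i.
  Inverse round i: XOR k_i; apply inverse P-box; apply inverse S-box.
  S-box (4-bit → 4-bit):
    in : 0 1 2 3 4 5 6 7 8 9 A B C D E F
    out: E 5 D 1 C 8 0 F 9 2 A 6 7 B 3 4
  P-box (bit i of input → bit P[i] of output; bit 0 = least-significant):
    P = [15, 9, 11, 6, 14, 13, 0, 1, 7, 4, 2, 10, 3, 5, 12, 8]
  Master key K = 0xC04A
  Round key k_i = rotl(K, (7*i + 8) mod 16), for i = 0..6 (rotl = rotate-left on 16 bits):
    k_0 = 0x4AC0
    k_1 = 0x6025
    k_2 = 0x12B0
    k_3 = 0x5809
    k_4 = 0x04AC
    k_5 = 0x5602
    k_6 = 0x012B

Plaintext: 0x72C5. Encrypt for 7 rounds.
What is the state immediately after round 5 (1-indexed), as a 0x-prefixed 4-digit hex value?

0x91AB

s_0 = plaintext = 0x72C5
s_1 = Round(s_0, k_0) = 0x3F2D
s_2 = Round(s_1, k_1) = 0xA26A
s_3 = Round(s_2, k_2) = 0x1554
s_4 = Round(s_3, k_3) = 0x4443
s_5 = Round(s_4, k_4) = 0x91AB
s_6 = Round(s_5, k_5) = 0x7CA4
s_7 = Round(s_6, k_6) = 0x38D5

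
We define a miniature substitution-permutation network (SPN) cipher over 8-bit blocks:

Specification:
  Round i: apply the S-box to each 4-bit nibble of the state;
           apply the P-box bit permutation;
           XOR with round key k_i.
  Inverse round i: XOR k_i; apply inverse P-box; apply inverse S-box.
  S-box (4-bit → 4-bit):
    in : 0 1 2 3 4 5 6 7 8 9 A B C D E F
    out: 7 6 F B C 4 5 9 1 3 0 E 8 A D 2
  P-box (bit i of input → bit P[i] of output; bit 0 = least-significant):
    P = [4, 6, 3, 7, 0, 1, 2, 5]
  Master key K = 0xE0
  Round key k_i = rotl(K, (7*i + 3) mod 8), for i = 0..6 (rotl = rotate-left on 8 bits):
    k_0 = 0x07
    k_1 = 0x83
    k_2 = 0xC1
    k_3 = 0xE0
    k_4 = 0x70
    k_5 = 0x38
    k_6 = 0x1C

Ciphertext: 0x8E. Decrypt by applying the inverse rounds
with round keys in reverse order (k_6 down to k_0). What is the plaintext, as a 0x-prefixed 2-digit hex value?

s_0 = ciphertext = 0x8E
s_1 = InvRound(s_0, k_6) = 0xF7
s_2 = InvRound(s_1, k_5) = 0x0B
s_3 = InvRound(s_2, k_4) = 0x30
s_4 = InvRound(s_3, k_3) = 0xA3
s_5 = InvRound(s_4, k_2) = 0xDF
s_6 = InvRound(s_5, k_1) = 0x50
s_7 = InvRound(s_6, k_0) = 0x09

0x09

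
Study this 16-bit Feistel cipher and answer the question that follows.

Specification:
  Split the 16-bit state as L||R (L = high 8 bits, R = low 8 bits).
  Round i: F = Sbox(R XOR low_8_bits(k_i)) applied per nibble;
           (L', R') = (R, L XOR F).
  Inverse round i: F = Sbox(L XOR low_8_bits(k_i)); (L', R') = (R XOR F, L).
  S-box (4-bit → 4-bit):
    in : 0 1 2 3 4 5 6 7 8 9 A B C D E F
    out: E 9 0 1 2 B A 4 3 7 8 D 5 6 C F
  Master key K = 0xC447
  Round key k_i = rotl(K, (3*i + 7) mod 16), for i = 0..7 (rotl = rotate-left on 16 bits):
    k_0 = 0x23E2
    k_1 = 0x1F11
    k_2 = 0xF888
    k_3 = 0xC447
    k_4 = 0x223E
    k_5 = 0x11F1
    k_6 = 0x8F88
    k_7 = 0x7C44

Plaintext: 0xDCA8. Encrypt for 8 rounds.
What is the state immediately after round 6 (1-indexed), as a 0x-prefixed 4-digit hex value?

s_0 = plaintext = 0xDCA8
s_1 = Round(s_0, k_0) = 0xA8F4
s_2 = Round(s_1, k_1) = 0xF463
s_3 = Round(s_2, k_2) = 0x6339
s_4 = Round(s_3, k_3) = 0x392F
s_5 = Round(s_4, k_4) = 0x2FA0
s_6 = Round(s_5, k_5) = 0xA096
s_7 = Round(s_6, k_6) = 0x963C
s_8 = Round(s_7, k_7) = 0x3CD5

0xA096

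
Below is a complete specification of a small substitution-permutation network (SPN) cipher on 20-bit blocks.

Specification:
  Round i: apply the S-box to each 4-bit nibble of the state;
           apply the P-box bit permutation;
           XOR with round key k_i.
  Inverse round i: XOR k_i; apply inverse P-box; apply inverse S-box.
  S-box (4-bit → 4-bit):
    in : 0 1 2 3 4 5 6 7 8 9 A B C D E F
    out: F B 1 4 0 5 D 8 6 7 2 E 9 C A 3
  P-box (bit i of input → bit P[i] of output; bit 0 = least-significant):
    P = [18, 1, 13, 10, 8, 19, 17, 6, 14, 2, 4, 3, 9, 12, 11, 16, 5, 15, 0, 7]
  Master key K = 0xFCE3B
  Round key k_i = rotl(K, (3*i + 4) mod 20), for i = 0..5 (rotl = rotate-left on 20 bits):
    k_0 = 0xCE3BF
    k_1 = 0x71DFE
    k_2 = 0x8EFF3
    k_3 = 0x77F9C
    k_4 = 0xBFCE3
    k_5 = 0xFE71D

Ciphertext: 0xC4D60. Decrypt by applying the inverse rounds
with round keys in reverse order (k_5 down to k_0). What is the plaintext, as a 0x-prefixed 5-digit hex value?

s_0 = ciphertext = 0xC4D60
s_1 = InvRound(s_0, k_5) = 0x96BD3
s_2 = InvRound(s_1, k_4) = 0xFF357
s_3 = InvRound(s_2, k_3) = 0xB37EE
s_4 = InvRound(s_3, k_2) = 0x8B034
s_5 = InvRound(s_4, k_1) = 0xED700
s_6 = InvRound(s_5, k_0) = 0x6AB3B

0x6AB3B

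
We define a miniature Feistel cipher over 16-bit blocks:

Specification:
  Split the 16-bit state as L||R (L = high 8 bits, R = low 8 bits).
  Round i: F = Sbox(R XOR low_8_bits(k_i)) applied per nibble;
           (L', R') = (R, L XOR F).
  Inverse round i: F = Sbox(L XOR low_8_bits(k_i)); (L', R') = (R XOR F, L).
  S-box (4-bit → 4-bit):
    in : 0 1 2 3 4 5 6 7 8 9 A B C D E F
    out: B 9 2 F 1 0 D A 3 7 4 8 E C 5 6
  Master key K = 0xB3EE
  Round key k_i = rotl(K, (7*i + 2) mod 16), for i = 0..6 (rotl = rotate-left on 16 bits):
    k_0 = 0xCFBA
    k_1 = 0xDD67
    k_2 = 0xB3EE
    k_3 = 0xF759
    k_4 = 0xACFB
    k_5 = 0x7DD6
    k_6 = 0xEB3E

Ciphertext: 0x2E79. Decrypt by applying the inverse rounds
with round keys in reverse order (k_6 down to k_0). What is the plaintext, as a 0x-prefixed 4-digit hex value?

0xA82A

s_0 = ciphertext = 0x2E79
s_1 = InvRound(s_0, k_6) = 0xE22E
s_2 = InvRound(s_1, k_5) = 0xDFE2
s_3 = InvRound(s_2, k_4) = 0xC3DF
s_4 = InvRound(s_3, k_3) = 0xABC3
s_5 = InvRound(s_4, k_2) = 0xD3AB
s_6 = InvRound(s_5, k_1) = 0x2AD3
s_7 = InvRound(s_6, k_0) = 0xA82A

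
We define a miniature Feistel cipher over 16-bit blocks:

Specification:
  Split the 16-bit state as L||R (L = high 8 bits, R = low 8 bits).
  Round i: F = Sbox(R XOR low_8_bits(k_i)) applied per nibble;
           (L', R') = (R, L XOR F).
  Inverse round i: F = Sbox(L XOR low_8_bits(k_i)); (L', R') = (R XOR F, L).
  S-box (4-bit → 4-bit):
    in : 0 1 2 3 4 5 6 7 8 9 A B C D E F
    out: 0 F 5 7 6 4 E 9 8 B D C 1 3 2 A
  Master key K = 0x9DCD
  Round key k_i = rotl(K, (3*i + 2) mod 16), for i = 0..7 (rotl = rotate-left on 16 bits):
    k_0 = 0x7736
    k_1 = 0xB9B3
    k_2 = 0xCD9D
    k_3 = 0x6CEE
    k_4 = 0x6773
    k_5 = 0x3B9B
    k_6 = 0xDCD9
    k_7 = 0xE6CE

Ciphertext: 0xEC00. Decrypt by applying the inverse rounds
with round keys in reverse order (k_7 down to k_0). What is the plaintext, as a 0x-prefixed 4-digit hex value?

0x0B3B

s_0 = ciphertext = 0xEC00
s_1 = InvRound(s_0, k_7) = 0x55EC
s_2 = InvRound(s_1, k_6) = 0x6D55
s_3 = InvRound(s_2, k_5) = 0xFB6D
s_4 = InvRound(s_3, k_4) = 0xE5FB
s_5 = InvRound(s_4, k_3) = 0xF7E5
s_6 = InvRound(s_5, k_2) = 0x08F7
s_7 = InvRound(s_6, k_1) = 0x3B08
s_8 = InvRound(s_7, k_0) = 0x0B3B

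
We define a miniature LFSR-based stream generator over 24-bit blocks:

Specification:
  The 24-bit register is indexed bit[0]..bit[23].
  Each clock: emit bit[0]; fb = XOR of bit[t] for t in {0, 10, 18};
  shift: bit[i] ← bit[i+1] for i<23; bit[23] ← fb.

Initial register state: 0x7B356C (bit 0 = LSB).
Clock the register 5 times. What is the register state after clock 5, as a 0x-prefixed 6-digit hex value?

reg_0 = 0x7B356C
clock 1: out=0, reg = 0xBD9AB6
clock 2: out=0, reg = 0xDECD5B
clock 3: out=1, reg = 0xEF66AD
clock 4: out=1, reg = 0xF7B356
clock 5: out=0, reg = 0xFBD9AB

0xFBD9AB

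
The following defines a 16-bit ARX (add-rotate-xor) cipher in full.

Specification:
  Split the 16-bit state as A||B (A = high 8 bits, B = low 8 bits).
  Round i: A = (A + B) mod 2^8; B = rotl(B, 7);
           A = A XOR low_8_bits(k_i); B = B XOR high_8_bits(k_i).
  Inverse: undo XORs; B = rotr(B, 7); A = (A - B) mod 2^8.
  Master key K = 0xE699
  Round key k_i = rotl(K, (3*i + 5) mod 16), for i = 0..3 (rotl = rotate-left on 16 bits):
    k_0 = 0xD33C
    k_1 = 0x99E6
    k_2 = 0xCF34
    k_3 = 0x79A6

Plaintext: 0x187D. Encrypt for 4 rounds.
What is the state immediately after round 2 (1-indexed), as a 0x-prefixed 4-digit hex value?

s_0 = plaintext = 0x187D
s_1 = Round(s_0, k_0) = 0xA96D
s_2 = Round(s_1, k_1) = 0xF02F
s_3 = Round(s_2, k_2) = 0x2B58
s_4 = Round(s_3, k_3) = 0x2555

0xF02F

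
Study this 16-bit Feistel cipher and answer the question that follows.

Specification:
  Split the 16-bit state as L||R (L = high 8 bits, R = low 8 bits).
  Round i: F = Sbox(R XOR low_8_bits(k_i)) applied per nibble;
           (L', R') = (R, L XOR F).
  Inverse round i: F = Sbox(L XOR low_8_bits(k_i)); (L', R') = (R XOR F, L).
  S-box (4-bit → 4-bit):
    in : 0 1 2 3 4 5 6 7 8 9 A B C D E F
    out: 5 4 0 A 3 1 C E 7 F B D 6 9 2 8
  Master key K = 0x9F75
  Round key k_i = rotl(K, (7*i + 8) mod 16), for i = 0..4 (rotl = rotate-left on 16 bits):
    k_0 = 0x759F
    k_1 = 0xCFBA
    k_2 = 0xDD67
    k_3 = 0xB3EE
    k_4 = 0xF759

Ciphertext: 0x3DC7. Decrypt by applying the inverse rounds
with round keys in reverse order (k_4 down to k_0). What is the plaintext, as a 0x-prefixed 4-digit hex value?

s_0 = ciphertext = 0x3DC7
s_1 = InvRound(s_0, k_4) = 0x043D
s_2 = InvRound(s_1, k_3) = 0x1604
s_3 = InvRound(s_2, k_2) = 0xE016
s_4 = InvRound(s_3, k_1) = 0x0DE0
s_5 = InvRound(s_4, k_0) = 0x100D

0x100D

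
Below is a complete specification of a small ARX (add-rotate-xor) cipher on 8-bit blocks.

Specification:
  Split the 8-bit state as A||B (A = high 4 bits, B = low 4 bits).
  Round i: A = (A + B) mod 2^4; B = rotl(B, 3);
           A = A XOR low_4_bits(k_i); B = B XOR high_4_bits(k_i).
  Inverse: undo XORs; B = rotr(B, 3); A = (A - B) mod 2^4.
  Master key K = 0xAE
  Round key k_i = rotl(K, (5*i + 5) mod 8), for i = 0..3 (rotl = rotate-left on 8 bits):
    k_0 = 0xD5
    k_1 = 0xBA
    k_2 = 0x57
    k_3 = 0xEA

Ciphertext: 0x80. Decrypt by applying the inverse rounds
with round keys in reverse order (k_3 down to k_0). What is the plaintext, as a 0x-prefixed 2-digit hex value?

0x21

s_0 = ciphertext = 0x80
s_1 = InvRound(s_0, k_3) = 0x5D
s_2 = InvRound(s_1, k_2) = 0x11
s_3 = InvRound(s_2, k_1) = 0x65
s_4 = InvRound(s_3, k_0) = 0x21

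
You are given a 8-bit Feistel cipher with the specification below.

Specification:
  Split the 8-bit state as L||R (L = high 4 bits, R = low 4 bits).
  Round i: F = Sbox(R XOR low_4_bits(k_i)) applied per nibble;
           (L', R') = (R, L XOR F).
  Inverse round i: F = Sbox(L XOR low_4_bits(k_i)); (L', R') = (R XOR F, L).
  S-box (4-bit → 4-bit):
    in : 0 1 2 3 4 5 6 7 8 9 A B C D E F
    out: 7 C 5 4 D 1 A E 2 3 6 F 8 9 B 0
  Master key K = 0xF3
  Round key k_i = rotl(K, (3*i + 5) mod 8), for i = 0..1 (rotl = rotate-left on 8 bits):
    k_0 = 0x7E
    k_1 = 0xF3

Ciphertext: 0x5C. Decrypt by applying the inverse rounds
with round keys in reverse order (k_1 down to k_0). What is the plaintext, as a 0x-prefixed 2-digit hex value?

0x76

s_0 = ciphertext = 0x5C
s_1 = InvRound(s_0, k_1) = 0x65
s_2 = InvRound(s_1, k_0) = 0x76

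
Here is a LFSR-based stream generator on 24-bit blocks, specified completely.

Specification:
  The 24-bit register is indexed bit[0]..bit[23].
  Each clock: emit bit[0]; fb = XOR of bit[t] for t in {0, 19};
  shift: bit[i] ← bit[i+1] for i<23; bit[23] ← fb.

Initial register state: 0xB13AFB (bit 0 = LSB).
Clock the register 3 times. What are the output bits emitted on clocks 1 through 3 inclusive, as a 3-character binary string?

reg_0 = 0xB13AFB
clock 1: out=1, reg = 0xD89D7D
clock 2: out=1, reg = 0x6C4EBE
clock 3: out=0, reg = 0xB6275F

110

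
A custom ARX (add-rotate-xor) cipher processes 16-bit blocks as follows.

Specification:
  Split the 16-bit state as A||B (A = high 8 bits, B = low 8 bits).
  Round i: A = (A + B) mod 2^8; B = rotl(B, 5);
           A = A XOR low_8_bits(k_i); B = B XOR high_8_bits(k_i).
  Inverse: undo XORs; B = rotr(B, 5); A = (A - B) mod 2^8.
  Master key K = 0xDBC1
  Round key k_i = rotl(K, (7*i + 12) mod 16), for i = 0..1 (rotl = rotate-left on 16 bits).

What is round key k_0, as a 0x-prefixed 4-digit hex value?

K = 0xDBC1
k_0 = rotl(K, (7*0+12) mod 16) = rotl(K, 12) = 0x1DBC

0x1DBC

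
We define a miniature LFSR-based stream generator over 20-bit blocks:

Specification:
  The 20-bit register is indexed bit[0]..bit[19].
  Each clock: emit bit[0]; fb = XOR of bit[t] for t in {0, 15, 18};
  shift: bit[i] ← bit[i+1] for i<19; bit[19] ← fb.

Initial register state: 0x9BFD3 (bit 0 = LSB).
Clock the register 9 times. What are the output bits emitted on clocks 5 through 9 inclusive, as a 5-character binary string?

reg_0 = 0x9BFD3
clock 1: out=1, reg = 0x4DFE9
clock 2: out=1, reg = 0xA6FF4
clock 3: out=0, reg = 0x537FA
clock 4: out=0, reg = 0xA9BFD
clock 5: out=1, reg = 0x54DFE
clock 6: out=0, reg = 0xAA6FF
clock 7: out=1, reg = 0x5537F
clock 8: out=1, reg = 0x2A9BF
clock 9: out=1, reg = 0x154DF

10111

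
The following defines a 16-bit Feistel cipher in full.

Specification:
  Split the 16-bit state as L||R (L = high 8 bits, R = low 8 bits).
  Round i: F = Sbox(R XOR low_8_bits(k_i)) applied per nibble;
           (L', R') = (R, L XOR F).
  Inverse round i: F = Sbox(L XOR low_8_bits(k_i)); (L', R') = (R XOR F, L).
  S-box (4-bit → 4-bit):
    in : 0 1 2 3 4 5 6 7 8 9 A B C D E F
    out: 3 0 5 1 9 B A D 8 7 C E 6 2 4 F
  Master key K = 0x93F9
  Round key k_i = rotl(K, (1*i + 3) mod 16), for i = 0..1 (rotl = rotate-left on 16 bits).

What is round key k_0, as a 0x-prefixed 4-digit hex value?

0x9FCC

K = 0x93F9
k_0 = rotl(K, (1*0+3) mod 16) = rotl(K, 3) = 0x9FCC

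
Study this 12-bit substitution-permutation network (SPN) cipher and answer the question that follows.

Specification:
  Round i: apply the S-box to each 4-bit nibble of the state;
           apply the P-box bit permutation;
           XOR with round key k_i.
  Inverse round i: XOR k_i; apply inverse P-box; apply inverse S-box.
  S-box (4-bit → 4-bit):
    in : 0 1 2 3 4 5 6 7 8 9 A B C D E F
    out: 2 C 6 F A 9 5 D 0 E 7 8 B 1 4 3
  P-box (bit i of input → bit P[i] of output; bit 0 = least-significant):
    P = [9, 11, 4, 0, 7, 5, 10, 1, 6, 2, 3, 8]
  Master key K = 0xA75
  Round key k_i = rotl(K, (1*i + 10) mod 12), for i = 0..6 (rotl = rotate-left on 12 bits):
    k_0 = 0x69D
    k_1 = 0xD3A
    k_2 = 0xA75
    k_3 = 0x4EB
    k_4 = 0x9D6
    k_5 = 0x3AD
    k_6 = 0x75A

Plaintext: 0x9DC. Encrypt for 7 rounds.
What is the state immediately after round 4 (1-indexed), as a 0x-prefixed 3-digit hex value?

s_0 = plaintext = 0x9DC
s_1 = Round(s_0, k_0) = 0xD10
s_2 = Round(s_1, k_1) = 0x178
s_3 = Round(s_2, k_2) = 0xFFF
s_4 = Round(s_3, k_3) = 0xE0F
s_5 = Round(s_4, k_4) = 0x3FE
s_6 = Round(s_5, k_5) = 0x251
s_7 = Round(s_6, k_6) = 0x7C5

0xE0F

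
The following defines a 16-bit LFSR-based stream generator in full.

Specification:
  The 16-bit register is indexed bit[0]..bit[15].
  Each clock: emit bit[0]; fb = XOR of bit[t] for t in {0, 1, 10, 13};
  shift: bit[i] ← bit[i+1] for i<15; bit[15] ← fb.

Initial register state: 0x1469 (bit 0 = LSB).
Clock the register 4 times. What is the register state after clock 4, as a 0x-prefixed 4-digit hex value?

0x8146

reg_0 = 0x1469
clock 1: out=1, reg = 0x0A34
clock 2: out=0, reg = 0x051A
clock 3: out=0, reg = 0x028D
clock 4: out=1, reg = 0x8146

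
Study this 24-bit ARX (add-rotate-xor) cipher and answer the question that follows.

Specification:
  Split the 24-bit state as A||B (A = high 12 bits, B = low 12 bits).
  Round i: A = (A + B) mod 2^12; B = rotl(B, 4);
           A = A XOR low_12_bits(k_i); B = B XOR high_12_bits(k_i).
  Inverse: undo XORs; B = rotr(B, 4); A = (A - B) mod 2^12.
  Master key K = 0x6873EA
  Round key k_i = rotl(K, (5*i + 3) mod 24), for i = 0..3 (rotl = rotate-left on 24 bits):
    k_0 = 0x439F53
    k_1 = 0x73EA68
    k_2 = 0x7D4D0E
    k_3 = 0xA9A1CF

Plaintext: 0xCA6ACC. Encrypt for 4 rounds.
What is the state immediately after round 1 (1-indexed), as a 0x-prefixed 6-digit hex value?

0x8218F3

s_0 = plaintext = 0xCA6ACC
s_1 = Round(s_0, k_0) = 0x8218F3
s_2 = Round(s_1, k_1) = 0xB7C806
s_3 = Round(s_2, k_2) = 0xE8C7BC
s_4 = Round(s_3, k_3) = 0x78715D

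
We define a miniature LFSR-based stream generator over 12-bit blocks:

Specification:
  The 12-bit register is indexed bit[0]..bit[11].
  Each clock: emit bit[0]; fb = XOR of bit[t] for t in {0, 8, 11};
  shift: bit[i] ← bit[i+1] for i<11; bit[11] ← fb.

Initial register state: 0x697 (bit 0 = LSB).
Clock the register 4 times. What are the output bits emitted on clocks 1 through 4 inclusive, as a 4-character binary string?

1110

reg_0 = 0x697
clock 1: out=1, reg = 0xB4B
clock 2: out=1, reg = 0xDA5
clock 3: out=1, reg = 0xED2
clock 4: out=0, reg = 0xF69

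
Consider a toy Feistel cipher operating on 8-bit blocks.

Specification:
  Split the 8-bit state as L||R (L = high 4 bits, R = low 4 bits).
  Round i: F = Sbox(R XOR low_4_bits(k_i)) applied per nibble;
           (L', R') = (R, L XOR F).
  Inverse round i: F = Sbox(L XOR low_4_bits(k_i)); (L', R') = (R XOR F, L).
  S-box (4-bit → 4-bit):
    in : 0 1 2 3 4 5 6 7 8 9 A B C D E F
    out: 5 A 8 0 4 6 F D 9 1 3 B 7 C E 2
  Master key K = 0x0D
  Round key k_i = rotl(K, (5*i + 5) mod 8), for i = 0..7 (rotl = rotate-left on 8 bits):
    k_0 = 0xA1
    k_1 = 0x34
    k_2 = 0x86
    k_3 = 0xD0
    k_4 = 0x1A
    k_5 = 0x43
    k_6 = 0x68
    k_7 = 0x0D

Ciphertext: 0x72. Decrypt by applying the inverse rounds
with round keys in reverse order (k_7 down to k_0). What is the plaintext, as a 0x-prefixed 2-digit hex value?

0x1B

s_0 = ciphertext = 0x72
s_1 = InvRound(s_0, k_7) = 0x17
s_2 = InvRound(s_1, k_6) = 0x61
s_3 = InvRound(s_2, k_5) = 0x76
s_4 = InvRound(s_3, k_4) = 0xA7
s_5 = InvRound(s_4, k_3) = 0x4A
s_6 = InvRound(s_5, k_2) = 0x24
s_7 = InvRound(s_6, k_1) = 0xB2
s_8 = InvRound(s_7, k_0) = 0x1B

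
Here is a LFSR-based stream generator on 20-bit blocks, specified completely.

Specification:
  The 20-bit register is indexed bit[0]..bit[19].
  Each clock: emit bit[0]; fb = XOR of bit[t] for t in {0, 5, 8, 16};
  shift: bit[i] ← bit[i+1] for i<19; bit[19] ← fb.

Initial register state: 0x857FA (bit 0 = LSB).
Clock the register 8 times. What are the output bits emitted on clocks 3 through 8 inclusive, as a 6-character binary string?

011111

reg_0 = 0x857FA
clock 1: out=0, reg = 0x42BFD
clock 2: out=1, reg = 0xA15FE
clock 3: out=0, reg = 0x50AFF
clock 4: out=1, reg = 0xA857F
clock 5: out=1, reg = 0xD42BF
clock 6: out=1, reg = 0xEA15F
clock 7: out=1, reg = 0x750AF
clock 8: out=1, reg = 0xBA857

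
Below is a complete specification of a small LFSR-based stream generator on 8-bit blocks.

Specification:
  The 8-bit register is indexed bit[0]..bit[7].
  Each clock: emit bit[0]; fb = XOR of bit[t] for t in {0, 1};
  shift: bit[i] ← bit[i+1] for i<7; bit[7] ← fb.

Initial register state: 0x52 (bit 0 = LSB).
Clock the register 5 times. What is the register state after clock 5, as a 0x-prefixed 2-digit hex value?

reg_0 = 0x52
clock 1: out=0, reg = 0xA9
clock 2: out=1, reg = 0xD4
clock 3: out=0, reg = 0x6A
clock 4: out=0, reg = 0xB5
clock 5: out=1, reg = 0xDA

0xDA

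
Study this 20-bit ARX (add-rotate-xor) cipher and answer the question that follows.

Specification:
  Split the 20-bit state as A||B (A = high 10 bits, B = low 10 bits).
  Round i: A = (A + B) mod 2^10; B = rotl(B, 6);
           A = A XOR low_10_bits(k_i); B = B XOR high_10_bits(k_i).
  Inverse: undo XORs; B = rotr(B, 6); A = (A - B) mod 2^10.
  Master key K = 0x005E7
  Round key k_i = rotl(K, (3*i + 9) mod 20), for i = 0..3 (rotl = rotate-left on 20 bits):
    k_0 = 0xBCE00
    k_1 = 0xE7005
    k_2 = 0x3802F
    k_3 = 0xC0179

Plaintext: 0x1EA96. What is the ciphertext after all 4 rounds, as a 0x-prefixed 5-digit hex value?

s_0 = plaintext = 0x1EA96
s_1 = Round(s_0, k_0) = 0x4435A
s_2 = Round(s_1, k_1) = 0x1BD29
s_3 = Round(s_2, k_2) = 0x6DEB2
s_4 = Round(s_3, k_3) = 0x443AB

0x443AB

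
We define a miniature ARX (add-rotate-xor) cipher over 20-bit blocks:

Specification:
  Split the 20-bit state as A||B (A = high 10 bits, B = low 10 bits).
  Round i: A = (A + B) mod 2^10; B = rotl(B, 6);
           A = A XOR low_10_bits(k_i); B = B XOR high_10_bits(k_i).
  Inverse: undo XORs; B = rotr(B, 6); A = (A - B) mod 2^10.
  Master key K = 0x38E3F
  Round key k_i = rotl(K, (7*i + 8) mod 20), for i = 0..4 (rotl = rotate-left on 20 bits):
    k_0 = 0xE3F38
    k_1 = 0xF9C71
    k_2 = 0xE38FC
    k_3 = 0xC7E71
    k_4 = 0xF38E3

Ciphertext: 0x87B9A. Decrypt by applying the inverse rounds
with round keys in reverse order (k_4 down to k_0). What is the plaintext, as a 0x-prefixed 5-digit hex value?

0xE5E99

s_0 = ciphertext = 0x87B9A
s_1 = InvRound(s_0, k_4) = 0x6F141
s_2 = InvRound(s_1, k_3) = 0x791E9
s_3 = InvRound(s_2, k_2) = 0xA7E79
s_4 = InvRound(s_3, k_1) = 0x421E6
s_5 = InvRound(s_4, k_0) = 0xE5E99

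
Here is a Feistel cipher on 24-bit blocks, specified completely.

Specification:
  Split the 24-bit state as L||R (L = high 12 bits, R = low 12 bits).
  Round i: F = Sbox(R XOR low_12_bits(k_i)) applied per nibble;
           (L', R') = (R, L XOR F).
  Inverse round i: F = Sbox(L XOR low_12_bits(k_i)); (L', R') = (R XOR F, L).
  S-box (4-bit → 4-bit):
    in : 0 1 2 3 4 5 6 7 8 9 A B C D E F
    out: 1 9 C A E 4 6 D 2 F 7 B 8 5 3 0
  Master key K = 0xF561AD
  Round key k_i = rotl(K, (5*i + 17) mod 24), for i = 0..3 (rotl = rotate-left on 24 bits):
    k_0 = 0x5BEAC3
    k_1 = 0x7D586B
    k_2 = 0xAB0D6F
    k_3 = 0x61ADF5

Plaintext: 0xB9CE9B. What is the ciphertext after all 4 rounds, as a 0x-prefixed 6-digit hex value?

0x33F8A8

s_0 = plaintext = 0xB9CE9B
s_1 = Round(s_0, k_0) = 0xE9B5DE
s_2 = Round(s_1, k_1) = 0x5DEB2F
s_3 = Round(s_2, k_2) = 0xB2F33F
s_4 = Round(s_3, k_3) = 0x33F8A8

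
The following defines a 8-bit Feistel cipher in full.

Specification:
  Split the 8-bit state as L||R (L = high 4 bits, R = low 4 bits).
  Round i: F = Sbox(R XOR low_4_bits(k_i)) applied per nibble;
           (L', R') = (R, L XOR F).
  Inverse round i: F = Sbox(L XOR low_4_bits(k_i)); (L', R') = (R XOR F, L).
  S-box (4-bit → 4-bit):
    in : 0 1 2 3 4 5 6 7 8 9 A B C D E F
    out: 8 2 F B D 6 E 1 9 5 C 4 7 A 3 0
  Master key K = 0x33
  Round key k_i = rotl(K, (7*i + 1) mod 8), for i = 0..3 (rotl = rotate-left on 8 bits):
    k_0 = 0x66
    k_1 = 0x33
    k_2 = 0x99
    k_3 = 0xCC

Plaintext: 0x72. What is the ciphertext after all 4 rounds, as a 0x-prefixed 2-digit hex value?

s_0 = plaintext = 0x72
s_1 = Round(s_0, k_0) = 0x2A
s_2 = Round(s_1, k_1) = 0xA7
s_3 = Round(s_2, k_2) = 0x79
s_4 = Round(s_3, k_3) = 0x91

0x91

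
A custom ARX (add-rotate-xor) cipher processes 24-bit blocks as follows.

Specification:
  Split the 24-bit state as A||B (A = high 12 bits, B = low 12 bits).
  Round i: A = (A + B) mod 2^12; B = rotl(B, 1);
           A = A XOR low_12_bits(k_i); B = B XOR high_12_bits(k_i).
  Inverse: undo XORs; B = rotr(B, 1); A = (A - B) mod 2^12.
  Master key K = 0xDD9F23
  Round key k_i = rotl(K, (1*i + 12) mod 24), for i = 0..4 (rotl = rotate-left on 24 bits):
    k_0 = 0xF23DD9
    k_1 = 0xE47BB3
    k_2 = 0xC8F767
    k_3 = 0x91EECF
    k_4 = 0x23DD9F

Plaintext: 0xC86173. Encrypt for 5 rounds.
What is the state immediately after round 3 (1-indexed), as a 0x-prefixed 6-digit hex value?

0xB45717

s_0 = plaintext = 0xC86173
s_1 = Round(s_0, k_0) = 0x020DC5
s_2 = Round(s_1, k_1) = 0x6565CC
s_3 = Round(s_2, k_2) = 0xB45717
s_4 = Round(s_3, k_3) = 0xC93730
s_5 = Round(s_4, k_4) = 0xE5CC5D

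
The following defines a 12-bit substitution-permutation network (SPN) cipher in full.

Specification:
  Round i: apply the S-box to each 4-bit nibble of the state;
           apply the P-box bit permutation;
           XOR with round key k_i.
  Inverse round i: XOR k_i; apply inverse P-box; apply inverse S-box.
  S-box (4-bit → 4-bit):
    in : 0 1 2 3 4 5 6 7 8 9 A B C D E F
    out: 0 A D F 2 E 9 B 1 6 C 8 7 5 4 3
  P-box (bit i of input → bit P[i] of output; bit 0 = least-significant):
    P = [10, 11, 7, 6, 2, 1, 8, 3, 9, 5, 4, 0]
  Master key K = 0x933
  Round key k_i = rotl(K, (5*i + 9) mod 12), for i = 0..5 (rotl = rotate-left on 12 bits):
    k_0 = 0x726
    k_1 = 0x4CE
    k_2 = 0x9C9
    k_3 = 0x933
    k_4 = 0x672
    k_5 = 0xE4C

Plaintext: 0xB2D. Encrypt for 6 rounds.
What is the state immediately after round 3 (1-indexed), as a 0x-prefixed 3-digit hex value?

0x6AA

s_0 = plaintext = 0xB2D
s_1 = Round(s_0, k_0) = 0x2AB
s_2 = Round(s_1, k_1) = 0x797
s_3 = Round(s_2, k_2) = 0x6AA
s_4 = Round(s_3, k_3) = 0xAFA
s_5 = Round(s_4, k_4) = 0x6A5
s_6 = Round(s_5, k_5) = 0x585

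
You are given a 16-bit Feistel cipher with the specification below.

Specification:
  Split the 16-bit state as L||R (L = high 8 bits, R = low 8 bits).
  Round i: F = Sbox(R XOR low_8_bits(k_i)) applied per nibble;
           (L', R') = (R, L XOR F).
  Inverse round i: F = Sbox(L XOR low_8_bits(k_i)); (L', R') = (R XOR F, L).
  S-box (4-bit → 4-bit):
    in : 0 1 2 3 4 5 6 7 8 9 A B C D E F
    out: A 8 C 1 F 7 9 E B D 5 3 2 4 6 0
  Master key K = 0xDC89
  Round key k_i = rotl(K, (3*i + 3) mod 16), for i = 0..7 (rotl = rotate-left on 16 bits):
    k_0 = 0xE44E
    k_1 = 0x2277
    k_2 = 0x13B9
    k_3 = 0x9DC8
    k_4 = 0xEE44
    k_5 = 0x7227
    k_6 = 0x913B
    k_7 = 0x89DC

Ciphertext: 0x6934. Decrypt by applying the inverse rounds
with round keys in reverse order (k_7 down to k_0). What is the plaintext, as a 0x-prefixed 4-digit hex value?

s_0 = ciphertext = 0x6934
s_1 = InvRound(s_0, k_7) = 0x0369
s_2 = InvRound(s_1, k_6) = 0x7203
s_3 = InvRound(s_2, k_5) = 0x7472
s_4 = InvRound(s_3, k_4) = 0x6874
s_5 = InvRound(s_4, k_3) = 0x2E68
s_6 = InvRound(s_5, k_2) = 0xB62E
s_7 = InvRound(s_6, k_1) = 0x06B6
s_8 = InvRound(s_7, k_0) = 0x4D06

0x4D06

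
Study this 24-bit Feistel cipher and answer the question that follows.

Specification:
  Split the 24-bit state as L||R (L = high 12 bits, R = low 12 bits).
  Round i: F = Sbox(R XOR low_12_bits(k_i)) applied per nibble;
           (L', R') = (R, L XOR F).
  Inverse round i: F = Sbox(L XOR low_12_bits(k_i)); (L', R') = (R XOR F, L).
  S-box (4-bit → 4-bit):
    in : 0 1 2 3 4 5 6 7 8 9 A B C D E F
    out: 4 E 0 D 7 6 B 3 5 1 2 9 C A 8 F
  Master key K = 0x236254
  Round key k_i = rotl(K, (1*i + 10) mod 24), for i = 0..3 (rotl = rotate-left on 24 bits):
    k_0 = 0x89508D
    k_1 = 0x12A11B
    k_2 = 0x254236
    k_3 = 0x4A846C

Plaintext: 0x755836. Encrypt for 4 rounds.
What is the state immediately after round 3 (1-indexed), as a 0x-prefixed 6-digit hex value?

s_0 = plaintext = 0x755836
s_1 = Round(s_0, k_0) = 0x8362CC
s_2 = Round(s_1, k_1) = 0x2CC595
s_3 = Round(s_2, k_2) = 0x5951E1
s_4 = Round(s_3, k_3) = 0x1E13CF

0x5951E1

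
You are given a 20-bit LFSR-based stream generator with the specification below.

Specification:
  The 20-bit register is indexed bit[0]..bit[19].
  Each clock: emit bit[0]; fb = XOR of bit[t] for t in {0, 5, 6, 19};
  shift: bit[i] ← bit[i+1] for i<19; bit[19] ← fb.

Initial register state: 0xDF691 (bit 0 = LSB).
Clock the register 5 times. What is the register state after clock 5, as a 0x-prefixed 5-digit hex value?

reg_0 = 0xDF691
clock 1: out=1, reg = 0x6FB48
clock 2: out=0, reg = 0xB7DA4
clock 3: out=0, reg = 0x5BED2
clock 4: out=0, reg = 0xADF69
clock 5: out=1, reg = 0x56FB4

0x56FB4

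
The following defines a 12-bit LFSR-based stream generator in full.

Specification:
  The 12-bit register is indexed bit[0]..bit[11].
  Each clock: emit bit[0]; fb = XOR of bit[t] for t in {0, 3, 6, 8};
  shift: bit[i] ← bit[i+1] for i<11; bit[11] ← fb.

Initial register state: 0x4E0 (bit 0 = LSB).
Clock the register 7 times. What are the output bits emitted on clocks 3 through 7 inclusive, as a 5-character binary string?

reg_0 = 0x4E0
clock 1: out=0, reg = 0xA70
clock 2: out=0, reg = 0xD38
clock 3: out=0, reg = 0x69C
clock 4: out=0, reg = 0xB4E
clock 5: out=0, reg = 0xDA7
clock 6: out=1, reg = 0x6D3
clock 7: out=1, reg = 0x369

00011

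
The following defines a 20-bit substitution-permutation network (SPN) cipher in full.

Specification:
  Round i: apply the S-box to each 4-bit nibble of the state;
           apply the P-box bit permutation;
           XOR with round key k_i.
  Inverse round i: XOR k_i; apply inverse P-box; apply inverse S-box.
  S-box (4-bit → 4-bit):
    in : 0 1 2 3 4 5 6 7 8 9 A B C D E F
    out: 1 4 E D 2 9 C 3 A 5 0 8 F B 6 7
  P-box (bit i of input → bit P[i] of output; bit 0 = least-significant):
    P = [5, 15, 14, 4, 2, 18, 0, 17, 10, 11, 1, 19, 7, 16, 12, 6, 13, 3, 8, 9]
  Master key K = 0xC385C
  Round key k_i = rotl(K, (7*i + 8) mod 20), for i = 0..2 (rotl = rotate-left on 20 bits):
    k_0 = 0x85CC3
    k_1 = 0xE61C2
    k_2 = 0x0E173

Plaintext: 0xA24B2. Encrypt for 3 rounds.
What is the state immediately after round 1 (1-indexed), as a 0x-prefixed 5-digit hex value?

s_0 = plaintext = 0xA24B2
s_1 = Round(s_0, k_0) = 0xB8493
s_2 = Round(s_1, k_1) = 0xF2BB7
s_3 = Round(s_2, k_2) = 0xB501B

0xB8493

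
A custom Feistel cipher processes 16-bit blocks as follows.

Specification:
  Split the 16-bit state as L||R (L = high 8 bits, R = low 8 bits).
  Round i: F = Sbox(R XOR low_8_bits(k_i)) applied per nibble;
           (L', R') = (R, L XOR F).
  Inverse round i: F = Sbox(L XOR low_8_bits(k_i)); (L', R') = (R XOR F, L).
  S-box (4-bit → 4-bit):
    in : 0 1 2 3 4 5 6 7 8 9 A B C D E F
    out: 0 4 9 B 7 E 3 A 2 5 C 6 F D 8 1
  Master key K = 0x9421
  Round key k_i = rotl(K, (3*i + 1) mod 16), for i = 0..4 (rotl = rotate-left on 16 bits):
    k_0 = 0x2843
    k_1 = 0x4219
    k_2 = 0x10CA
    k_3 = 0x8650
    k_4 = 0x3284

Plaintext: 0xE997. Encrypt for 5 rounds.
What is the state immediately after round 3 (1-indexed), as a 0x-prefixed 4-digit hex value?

0x0DC4

s_0 = plaintext = 0xE997
s_1 = Round(s_0, k_0) = 0x973E
s_2 = Round(s_1, k_1) = 0x3E0D
s_3 = Round(s_2, k_2) = 0x0DC4
s_4 = Round(s_3, k_3) = 0xC45A
s_5 = Round(s_4, k_4) = 0x5A1C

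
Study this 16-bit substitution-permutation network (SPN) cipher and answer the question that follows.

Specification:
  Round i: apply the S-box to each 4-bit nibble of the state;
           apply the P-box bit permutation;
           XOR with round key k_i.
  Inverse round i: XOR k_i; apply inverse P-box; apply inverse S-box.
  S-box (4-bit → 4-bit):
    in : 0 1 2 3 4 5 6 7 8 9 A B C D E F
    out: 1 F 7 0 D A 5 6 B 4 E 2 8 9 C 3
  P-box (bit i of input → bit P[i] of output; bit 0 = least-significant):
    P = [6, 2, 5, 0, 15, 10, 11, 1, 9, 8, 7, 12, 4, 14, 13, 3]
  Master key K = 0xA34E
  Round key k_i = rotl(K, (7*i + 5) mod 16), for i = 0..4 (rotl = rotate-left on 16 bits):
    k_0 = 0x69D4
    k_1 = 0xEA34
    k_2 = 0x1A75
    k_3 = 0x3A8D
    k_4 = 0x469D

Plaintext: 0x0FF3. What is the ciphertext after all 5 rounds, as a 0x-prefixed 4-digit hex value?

0x2F1D

s_0 = plaintext = 0x0FF3
s_1 = Round(s_0, k_0) = 0xEEC4
s_2 = Round(s_1, k_1) = 0xDADF
s_3 = Round(s_2, k_2) = 0x8BAB
s_4 = Round(s_3, k_3) = 0x7793
s_5 = Round(s_4, k_4) = 0x2F1D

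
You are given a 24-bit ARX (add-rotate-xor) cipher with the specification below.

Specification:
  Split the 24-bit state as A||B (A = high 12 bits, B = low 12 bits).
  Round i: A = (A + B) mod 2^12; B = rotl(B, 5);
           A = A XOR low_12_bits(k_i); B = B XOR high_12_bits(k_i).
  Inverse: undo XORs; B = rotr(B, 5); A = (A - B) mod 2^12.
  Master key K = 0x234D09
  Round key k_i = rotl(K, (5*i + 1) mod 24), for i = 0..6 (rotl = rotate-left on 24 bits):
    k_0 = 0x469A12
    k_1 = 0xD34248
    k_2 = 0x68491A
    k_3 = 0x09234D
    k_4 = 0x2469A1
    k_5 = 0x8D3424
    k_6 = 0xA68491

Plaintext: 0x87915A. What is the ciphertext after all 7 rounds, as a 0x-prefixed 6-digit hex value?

s_0 = plaintext = 0x87915A
s_1 = Round(s_0, k_0) = 0x3C1F2B
s_2 = Round(s_1, k_1) = 0x0A484A
s_3 = Round(s_2, k_2) = 0x1F4FD4
s_4 = Round(s_3, k_3) = 0x285A0D
s_5 = Round(s_4, k_4) = 0x5333F2
s_6 = Round(s_5, k_5) = 0xD01694
s_7 = Round(s_6, k_6) = 0x7048E5

0x7048E5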